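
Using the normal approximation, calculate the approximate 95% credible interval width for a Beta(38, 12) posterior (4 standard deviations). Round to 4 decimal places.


Var(Beta) = 38*12/(50^2 * 51) = 0.0036
SD = 0.0598
Width ~ 4*SD = 0.2392

0.2392


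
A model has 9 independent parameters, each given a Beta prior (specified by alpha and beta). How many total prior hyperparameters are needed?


Each Beta prior needs 2 hyperparameters (alpha and beta).
Total = 2 * 9 = 18

18


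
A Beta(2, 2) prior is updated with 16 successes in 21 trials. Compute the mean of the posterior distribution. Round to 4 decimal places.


After update: Beta(18, 7)
Mean = 18 / (18 + 7) = 18 / 25
= 0.72

0.72


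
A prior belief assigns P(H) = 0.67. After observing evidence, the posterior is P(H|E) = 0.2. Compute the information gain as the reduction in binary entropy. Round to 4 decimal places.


H(prior) = -0.67*log2(0.67) - 0.33*log2(0.33)
= 0.9149
H(post) = -0.2*log2(0.2) - 0.8*log2(0.8)
= 0.7219
IG = 0.9149 - 0.7219 = 0.193

0.193


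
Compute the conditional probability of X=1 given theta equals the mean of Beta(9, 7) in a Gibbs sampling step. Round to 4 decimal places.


Mean of Beta(9, 7) = 0.5625
P(X=1 | theta=0.5625) = 0.5625

0.5625


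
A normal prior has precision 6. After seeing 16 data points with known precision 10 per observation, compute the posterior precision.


In the conjugate normal model, precisions add:
tau_posterior = tau_prior + n * tau_data
= 6 + 16*10 = 166

166


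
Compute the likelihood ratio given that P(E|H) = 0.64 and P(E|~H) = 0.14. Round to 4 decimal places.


LR = P(E|H) / P(E|~H)
= 0.64 / 0.14 = 4.5714

4.5714


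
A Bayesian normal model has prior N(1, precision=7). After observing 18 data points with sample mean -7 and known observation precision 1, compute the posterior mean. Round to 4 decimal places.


Posterior mean = (prior_precision * prior_mean + n * data_precision * data_mean) / (prior_precision + n * data_precision)
Numerator = 7*1 + 18*1*-7 = -119
Denominator = 7 + 18*1 = 25
Posterior mean = -4.76

-4.76


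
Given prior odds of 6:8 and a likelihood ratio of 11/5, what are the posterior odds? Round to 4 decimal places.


Posterior odds = prior odds * LR
Prior odds = 6/8 = 0.75
LR = 11/5 = 2.2
Posterior odds = 0.75 * 2.2 = 1.65

1.65


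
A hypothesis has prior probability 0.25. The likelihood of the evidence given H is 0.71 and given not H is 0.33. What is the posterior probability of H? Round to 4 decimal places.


Using Bayes' theorem:
P(E) = 0.25 * 0.71 + 0.75 * 0.33
P(E) = 0.425
P(H|E) = (0.25 * 0.71) / 0.425 = 0.4176

0.4176


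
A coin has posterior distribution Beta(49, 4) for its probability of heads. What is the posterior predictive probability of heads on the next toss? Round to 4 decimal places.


Posterior predictive = E[theta] = alpha/(alpha+beta)
= 49/53
= 0.9245

0.9245


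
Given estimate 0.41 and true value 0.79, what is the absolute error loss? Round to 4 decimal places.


Absolute error = |estimate - true|
= |-0.38| = 0.38

0.38


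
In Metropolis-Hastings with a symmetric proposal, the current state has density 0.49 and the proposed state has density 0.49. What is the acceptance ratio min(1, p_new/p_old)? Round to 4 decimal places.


Ratio = p_new / p_old = 0.49 / 0.49 = 1.0
Acceptance = min(1, 1.0) = 1.0

1.0


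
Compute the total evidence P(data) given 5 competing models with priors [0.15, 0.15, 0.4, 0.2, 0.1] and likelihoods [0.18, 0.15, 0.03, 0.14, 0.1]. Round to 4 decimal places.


Marginal likelihood = sum P(model_i) * P(data|model_i)
Model 1: 0.15 * 0.18 = 0.027
Model 2: 0.15 * 0.15 = 0.0225
Model 3: 0.4 * 0.03 = 0.012
Model 4: 0.2 * 0.14 = 0.028
Model 5: 0.1 * 0.1 = 0.01
Total = 0.0995

0.0995


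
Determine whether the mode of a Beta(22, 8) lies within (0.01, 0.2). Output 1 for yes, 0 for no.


First find the mode: (a-1)/(a+b-2) = 0.75
Is 0.75 in (0.01, 0.2)? 0

0


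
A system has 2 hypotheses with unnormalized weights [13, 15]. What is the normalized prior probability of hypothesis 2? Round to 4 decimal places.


The normalized prior is the weight divided by the total.
Total weight = 28
P(H2) = 15 / 28 = 0.5357

0.5357


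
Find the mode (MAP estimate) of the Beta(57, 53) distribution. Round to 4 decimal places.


For Beta(a,b) with a,b > 1:
Mode = (a-1)/(a+b-2) = (57-1)/(110-2)
= 56/108 = 0.5185

0.5185


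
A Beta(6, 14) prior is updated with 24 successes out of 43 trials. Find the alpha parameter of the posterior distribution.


In the Beta-Binomial conjugate update:
alpha_post = alpha_prior + successes
= 6 + 24
= 30

30


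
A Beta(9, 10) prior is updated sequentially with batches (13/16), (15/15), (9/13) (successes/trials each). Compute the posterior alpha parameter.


Sequential conjugate updating is equivalent to a single batch update.
Total successes across all batches = 37
alpha_posterior = alpha_prior + total_successes = 9 + 37
= 46

46


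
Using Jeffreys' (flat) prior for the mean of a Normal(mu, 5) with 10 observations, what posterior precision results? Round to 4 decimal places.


Flat prior means prior precision is 0.
Posterior precision = n / sigma^2 = 10/5 = 2.0

2.0


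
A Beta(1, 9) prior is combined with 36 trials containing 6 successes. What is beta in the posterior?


In conjugate updating:
beta_posterior = beta_prior + (n - k)
= 9 + (36 - 6)
= 9 + 30 = 39

39


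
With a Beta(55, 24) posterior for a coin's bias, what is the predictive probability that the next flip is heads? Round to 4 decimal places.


The predictive probability equals the posterior mean.
P(next = heads) = alpha / (alpha + beta)
= 55 / 79 = 0.6962

0.6962


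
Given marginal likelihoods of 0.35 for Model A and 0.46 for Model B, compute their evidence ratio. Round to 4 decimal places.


Ratio = ML(A) / ML(B) = 0.35/0.46
= 0.7609

0.7609


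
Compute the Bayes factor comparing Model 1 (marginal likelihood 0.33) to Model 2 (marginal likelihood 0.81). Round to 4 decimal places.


BF12 = marginal likelihood of M1 / marginal likelihood of M2
= 0.33/0.81
= 0.4074

0.4074


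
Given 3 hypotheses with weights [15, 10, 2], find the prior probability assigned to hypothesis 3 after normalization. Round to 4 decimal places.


To normalize, divide each weight by the sum of all weights.
Sum = 27
Prior(H3) = 2/27 = 0.0741

0.0741


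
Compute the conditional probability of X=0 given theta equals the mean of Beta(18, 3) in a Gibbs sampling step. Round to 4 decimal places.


Mean of Beta(18, 3) = 0.8571
P(X=0 | theta=0.8571) = 0.1429

0.1429


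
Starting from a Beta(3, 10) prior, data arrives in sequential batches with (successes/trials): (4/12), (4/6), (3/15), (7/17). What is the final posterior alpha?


In sequential Bayesian updating, we sum all successes.
Total successes = 18
Final alpha = 3 + 18 = 21

21


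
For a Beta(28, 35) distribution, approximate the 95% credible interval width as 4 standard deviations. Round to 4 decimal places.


Variance of Beta(a,b) = ab / ((a+b)^2 * (a+b+1))
= 28*35 / ((63)^2 * 64)
= 0.0039
SD = sqrt(0.0039) = 0.0621
Width = 4 * SD = 0.2485

0.2485


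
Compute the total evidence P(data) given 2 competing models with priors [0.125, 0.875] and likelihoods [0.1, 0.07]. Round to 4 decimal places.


Marginal likelihood = sum P(model_i) * P(data|model_i)
Model 1: 0.125 * 0.1 = 0.0125
Model 2: 0.875 * 0.07 = 0.0613
Total = 0.0738

0.0738


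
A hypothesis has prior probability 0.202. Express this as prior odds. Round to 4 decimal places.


Odds = P(H) / P(not H) = 0.202 / 0.798
= 0.2531

0.2531


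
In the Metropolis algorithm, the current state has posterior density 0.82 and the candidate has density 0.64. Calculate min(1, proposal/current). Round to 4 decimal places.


Ratio = 0.64/0.82 = 0.7805
Acceptance probability = min(1, 0.7805)
= 0.7805

0.7805


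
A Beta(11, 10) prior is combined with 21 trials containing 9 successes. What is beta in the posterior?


In conjugate updating:
beta_posterior = beta_prior + (n - k)
= 10 + (21 - 9)
= 10 + 12 = 22

22


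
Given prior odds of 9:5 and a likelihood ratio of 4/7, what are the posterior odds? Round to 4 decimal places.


Posterior odds = prior odds * LR
Prior odds = 9/5 = 1.8
LR = 4/7 = 0.5714
Posterior odds = 1.8 * 0.5714 = 1.0286

1.0286


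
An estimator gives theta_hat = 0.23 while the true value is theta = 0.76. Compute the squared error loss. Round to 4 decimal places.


The squared error loss is (theta_hat - theta)^2
= (0.23 - 0.76)^2
= (-0.53)^2 = 0.2809

0.2809


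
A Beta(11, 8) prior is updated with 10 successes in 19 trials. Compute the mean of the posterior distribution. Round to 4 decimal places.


After update: Beta(21, 17)
Mean = 21 / (21 + 17) = 21 / 38
= 0.5526

0.5526


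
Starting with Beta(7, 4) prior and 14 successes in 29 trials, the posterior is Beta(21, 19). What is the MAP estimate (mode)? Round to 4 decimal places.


The mode of Beta(a, b) when a > 1 and b > 1 is (a-1)/(a+b-2)
= (21 - 1) / (21 + 19 - 2)
= 20 / 38
= 0.5263

0.5263


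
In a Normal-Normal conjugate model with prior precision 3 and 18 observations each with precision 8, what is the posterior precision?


Posterior precision = prior precision + n * observation precision
= 3 + 18 * 8
= 3 + 144 = 147

147


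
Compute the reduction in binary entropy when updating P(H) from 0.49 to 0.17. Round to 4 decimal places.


H_before = -p*log2(p) - (1-p)*log2(1-p) for p=0.49: 0.9997
H_after for p=0.17: 0.6577
Reduction = 0.9997 - 0.6577 = 0.342

0.342


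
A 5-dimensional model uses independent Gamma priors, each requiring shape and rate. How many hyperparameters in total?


Per parameter: 2 (shape and rate).
Total = 5 * 2 = 10

10


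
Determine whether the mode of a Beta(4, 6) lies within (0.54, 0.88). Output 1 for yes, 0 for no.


First find the mode: (a-1)/(a+b-2) = 0.375
Is 0.375 in (0.54, 0.88)? 0

0


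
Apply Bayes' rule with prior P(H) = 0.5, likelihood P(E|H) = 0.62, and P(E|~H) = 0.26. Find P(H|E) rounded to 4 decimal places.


Step 1: Compute marginal P(E) = P(E|H)P(H) + P(E|~H)P(~H)
= 0.62*0.5 + 0.26*0.5 = 0.44
Step 2: P(H|E) = P(E|H)P(H)/P(E) = 0.31/0.44
= 0.7045

0.7045


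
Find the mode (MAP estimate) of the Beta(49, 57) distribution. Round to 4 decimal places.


For Beta(a,b) with a,b > 1:
Mode = (a-1)/(a+b-2) = (49-1)/(106-2)
= 48/104 = 0.4615

0.4615


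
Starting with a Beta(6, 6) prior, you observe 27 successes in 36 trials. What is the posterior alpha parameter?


For a Beta-Binomial conjugate model:
Posterior alpha = prior alpha + number of successes
= 6 + 27 = 33

33


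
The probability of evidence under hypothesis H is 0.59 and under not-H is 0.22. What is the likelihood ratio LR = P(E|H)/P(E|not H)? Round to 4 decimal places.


LR = 0.59 / 0.22
= 2.6818

2.6818


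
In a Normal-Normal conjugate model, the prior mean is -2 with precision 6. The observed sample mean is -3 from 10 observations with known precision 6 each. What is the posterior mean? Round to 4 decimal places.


Posterior precision = tau0 + n*tau = 6 + 10*6 = 66
Posterior mean = (tau0*mu0 + n*tau*xbar) / posterior_precision
= (6*-2 + 10*6*-3) / 66
= -192 / 66 = -2.9091

-2.9091


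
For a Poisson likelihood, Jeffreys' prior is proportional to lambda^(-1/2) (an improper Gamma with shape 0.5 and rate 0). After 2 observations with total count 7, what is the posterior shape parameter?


Jeffreys' prior for Poisson is proportional to lambda^(-1/2).
Posterior is Gamma(0.5 + S, 0 + n) = Gamma(0.5 + 7, 2).
Posterior shape = 0.5 + S = 0.5 + 7 = 7.5

7.5


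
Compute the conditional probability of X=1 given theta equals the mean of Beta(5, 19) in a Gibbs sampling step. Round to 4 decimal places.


Mean of Beta(5, 19) = 0.2083
P(X=1 | theta=0.2083) = 0.2083

0.2083


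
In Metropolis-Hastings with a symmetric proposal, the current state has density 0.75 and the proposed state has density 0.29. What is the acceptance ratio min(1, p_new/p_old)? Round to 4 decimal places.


Ratio = p_new / p_old = 0.29 / 0.75 = 0.3867
Acceptance = min(1, 0.3867) = 0.3867

0.3867


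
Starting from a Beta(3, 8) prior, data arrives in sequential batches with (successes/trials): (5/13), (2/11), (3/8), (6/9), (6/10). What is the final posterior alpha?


In sequential Bayesian updating, we sum all successes.
Total successes = 22
Final alpha = 3 + 22 = 25

25


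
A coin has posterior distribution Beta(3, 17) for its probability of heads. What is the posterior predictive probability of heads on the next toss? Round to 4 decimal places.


Posterior predictive = E[theta] = alpha/(alpha+beta)
= 3/20
= 0.15

0.15


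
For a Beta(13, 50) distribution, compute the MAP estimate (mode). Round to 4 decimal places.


MAP = mode = (a-1)/(a+b-2)
= (13-1)/(13+50-2)
= 12/61 = 0.1967

0.1967


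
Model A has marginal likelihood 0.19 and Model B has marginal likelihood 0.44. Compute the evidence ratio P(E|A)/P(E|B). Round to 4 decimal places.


Evidence ratio = P(E|A) / P(E|B)
= 0.19 / 0.44
= 0.4318

0.4318


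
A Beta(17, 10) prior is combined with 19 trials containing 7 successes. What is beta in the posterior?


In conjugate updating:
beta_posterior = beta_prior + (n - k)
= 10 + (19 - 7)
= 10 + 12 = 22

22


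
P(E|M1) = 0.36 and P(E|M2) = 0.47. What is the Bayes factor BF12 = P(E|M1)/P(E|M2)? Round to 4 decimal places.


Bayes factor BF12 = P(E|M1) / P(E|M2)
= 0.36 / 0.47
= 0.766

0.766


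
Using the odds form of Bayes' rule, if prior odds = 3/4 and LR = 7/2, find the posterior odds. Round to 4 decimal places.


Bayes' rule in odds form: posterior odds = prior odds * LR
= (3 * 7) / (4 * 2)
= 21/8 = 2.625

2.625


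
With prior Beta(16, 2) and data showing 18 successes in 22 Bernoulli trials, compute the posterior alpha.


Conjugate update: alpha_posterior = alpha_prior + k
= 16 + 18 = 34

34


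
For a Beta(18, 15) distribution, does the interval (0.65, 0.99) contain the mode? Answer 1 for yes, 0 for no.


Mode of Beta(a,b) = (a-1)/(a+b-2)
= (18-1)/(18+15-2) = 0.5484
Check: 0.65 <= 0.5484 <= 0.99?
Result: 0

0


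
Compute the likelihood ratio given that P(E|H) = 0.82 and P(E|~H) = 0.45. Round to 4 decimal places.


LR = P(E|H) / P(E|~H)
= 0.82 / 0.45 = 1.8222

1.8222


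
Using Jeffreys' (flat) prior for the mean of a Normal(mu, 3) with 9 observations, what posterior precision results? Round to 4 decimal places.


Flat prior means prior precision is 0.
Posterior precision = n / sigma^2 = 9/3 = 3.0

3.0


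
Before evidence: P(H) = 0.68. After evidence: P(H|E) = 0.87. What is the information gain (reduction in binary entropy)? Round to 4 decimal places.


Prior entropy = 0.9044
Posterior entropy = 0.5574
Information gain = 0.9044 - 0.5574 = 0.3469

0.3469


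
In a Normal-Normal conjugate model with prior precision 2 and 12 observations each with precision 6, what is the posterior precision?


Posterior precision = prior precision + n * observation precision
= 2 + 12 * 6
= 2 + 72 = 74

74


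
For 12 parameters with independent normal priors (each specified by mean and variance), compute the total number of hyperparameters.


A normal prior has 2 hyperparameters per parameter.
Total = 12 * 2 = 24

24


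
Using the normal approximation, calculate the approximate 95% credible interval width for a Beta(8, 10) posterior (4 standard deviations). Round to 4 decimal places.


Var(Beta) = 8*10/(18^2 * 19) = 0.013
SD = 0.114
Width ~ 4*SD = 0.456

0.456


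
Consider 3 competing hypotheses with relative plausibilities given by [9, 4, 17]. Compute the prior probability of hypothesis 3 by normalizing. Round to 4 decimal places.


Sum of weights = 9 + 4 + 17 = 30
Normalized prior for H3 = 17 / 30
= 0.5667

0.5667


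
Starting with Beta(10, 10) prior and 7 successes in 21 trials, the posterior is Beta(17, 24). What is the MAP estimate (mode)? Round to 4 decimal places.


The mode of Beta(a, b) when a > 1 and b > 1 is (a-1)/(a+b-2)
= (17 - 1) / (17 + 24 - 2)
= 16 / 39
= 0.4103

0.4103


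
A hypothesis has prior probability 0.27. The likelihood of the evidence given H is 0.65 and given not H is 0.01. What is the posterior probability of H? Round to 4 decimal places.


Using Bayes' theorem:
P(E) = 0.27 * 0.65 + 0.73 * 0.01
P(E) = 0.1828
P(H|E) = (0.27 * 0.65) / 0.1828 = 0.9601

0.9601


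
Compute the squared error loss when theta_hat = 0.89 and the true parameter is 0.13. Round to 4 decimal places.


L = (theta_hat - theta_true)^2
= (0.89 - 0.13)^2
= 0.76^2 = 0.5776

0.5776


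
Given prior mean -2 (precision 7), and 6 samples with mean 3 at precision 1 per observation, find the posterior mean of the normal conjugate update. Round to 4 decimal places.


The posterior mean is a precision-weighted average of prior and data.
Post. prec. = 7 + 6 = 13
Post. mean = (-14 + 18)/13 = 4/13 = 0.3077

0.3077


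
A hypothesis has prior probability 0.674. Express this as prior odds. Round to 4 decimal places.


Odds = P(H) / P(not H) = 0.674 / 0.326
= 2.0675

2.0675


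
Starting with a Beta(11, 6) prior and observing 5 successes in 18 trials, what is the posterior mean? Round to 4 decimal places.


Posterior parameters: alpha = 11 + 5 = 16
beta = 6 + 13 = 19
Posterior mean = alpha / (alpha + beta) = 16 / 35
= 0.4571

0.4571


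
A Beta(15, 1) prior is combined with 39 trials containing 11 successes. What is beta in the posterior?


In conjugate updating:
beta_posterior = beta_prior + (n - k)
= 1 + (39 - 11)
= 1 + 28 = 29

29


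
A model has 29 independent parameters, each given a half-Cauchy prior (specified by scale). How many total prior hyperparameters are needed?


Each half-Cauchy prior needs 1 hyperparameter (scale).
Total = 1 * 29 = 29

29


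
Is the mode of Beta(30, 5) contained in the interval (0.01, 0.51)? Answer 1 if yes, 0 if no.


Mode = (a-1)/(a+b-2) = 29/33 = 0.8788
Interval: (0.01, 0.51)
Contains mode? 0

0


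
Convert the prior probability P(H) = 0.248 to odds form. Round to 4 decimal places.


P(not H) = 1 - 0.248 = 0.752
Odds = 0.248 / 0.752 = 0.3298

0.3298


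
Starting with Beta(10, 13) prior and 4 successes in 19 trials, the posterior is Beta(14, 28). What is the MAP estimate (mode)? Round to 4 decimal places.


The mode of Beta(a, b) when a > 1 and b > 1 is (a-1)/(a+b-2)
= (14 - 1) / (14 + 28 - 2)
= 13 / 40
= 0.325

0.325


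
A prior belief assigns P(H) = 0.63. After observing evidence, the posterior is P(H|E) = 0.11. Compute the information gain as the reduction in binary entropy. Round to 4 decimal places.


H(prior) = -0.63*log2(0.63) - 0.37*log2(0.37)
= 0.9507
H(post) = -0.11*log2(0.11) - 0.89*log2(0.89)
= 0.4999
IG = 0.9507 - 0.4999 = 0.4508

0.4508


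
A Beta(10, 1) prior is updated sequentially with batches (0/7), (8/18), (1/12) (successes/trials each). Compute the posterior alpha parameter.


Sequential conjugate updating is equivalent to a single batch update.
Total successes across all batches = 9
alpha_posterior = alpha_prior + total_successes = 10 + 9
= 19

19


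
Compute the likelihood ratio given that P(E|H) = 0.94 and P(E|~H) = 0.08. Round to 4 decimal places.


LR = P(E|H) / P(E|~H)
= 0.94 / 0.08 = 11.75

11.75


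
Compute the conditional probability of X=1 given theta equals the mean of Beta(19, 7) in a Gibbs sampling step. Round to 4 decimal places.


Mean of Beta(19, 7) = 0.7308
P(X=1 | theta=0.7308) = 0.7308

0.7308


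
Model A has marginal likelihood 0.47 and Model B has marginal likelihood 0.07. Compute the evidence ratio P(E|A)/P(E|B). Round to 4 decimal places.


Evidence ratio = P(E|A) / P(E|B)
= 0.47 / 0.07
= 6.7143

6.7143


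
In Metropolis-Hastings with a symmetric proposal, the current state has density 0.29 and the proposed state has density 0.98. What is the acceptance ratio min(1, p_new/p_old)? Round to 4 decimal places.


Ratio = p_new / p_old = 0.98 / 0.29 = 3.3793
Acceptance = min(1, 3.3793) = 1.0

1.0


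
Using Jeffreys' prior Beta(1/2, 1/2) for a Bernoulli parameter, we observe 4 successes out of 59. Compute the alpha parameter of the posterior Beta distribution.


Conjugate update: Beta(0.5 + k, 0.5 + n - k).
k = 4, n - k = 55
Posterior alpha = 0.5 + k = 0.5 + 4 = 4.5

4.5


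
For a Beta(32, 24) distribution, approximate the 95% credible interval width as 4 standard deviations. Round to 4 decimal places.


Variance of Beta(a,b) = ab / ((a+b)^2 * (a+b+1))
= 32*24 / ((56)^2 * 57)
= 0.0043
SD = sqrt(0.0043) = 0.0655
Width = 4 * SD = 0.2622

0.2622


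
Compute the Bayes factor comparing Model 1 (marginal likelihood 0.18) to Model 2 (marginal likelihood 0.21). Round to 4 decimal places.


BF12 = marginal likelihood of M1 / marginal likelihood of M2
= 0.18/0.21
= 0.8571

0.8571


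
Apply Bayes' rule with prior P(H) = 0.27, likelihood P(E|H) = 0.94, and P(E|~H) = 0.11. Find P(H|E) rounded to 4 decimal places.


Step 1: Compute marginal P(E) = P(E|H)P(H) + P(E|~H)P(~H)
= 0.94*0.27 + 0.11*0.73 = 0.3341
Step 2: P(H|E) = P(E|H)P(H)/P(E) = 0.2538/0.3341
= 0.7597

0.7597


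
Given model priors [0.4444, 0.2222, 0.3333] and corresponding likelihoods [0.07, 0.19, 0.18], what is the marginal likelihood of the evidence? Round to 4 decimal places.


P(E) = sum_i P(M_i) P(E|M_i)
= 0.0311 + 0.0422 + 0.06
= 0.1333

0.1333


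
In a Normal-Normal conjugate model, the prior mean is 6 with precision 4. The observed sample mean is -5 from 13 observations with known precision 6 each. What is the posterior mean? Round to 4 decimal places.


Posterior precision = tau0 + n*tau = 4 + 13*6 = 82
Posterior mean = (tau0*mu0 + n*tau*xbar) / posterior_precision
= (4*6 + 13*6*-5) / 82
= -366 / 82 = -4.4634

-4.4634


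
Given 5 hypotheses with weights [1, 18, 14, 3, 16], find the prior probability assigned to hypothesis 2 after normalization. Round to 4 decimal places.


To normalize, divide each weight by the sum of all weights.
Sum = 52
Prior(H2) = 18/52 = 0.3462

0.3462


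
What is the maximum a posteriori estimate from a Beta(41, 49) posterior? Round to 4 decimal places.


The MAP estimate equals the mode of the distribution.
Mode of Beta(a,b) = (a-1)/(a+b-2)
= 40/88
= 0.4545

0.4545


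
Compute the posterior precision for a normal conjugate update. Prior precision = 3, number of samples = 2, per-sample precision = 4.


tau_post = tau_0 + n * tau
= 3 + 2 * 4 = 11

11


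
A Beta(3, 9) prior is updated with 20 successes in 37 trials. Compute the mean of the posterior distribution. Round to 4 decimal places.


After update: Beta(23, 26)
Mean = 23 / (23 + 26) = 23 / 49
= 0.4694

0.4694


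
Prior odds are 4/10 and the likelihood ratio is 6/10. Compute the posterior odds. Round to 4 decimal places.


Posterior odds = prior odds * likelihood ratio
= (4/10) * (6/10)
= 24 / 100
= 0.24

0.24


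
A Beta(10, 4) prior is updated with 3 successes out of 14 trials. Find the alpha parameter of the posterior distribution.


In the Beta-Binomial conjugate update:
alpha_post = alpha_prior + successes
= 10 + 3
= 13

13


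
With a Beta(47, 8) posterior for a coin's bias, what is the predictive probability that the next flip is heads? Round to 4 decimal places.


The predictive probability equals the posterior mean.
P(next = heads) = alpha / (alpha + beta)
= 47 / 55 = 0.8545

0.8545


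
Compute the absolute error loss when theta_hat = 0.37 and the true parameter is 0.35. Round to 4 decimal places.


L = |theta_hat - theta_true|
= |0.37 - 0.35| = 0.02

0.02


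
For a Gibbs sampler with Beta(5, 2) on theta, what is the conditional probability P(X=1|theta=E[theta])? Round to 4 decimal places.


E[theta] = 5/(5+2) = 0.7143
P(X=1|theta) = theta = 0.7143

0.7143


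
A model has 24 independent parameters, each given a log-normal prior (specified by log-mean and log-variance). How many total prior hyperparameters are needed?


Each log-normal prior needs 2 hyperparameters (log-mean and log-variance).
Total = 2 * 24 = 48

48


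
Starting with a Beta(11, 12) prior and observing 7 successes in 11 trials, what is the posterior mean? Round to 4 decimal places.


Posterior parameters: alpha = 11 + 7 = 18
beta = 12 + 4 = 16
Posterior mean = alpha / (alpha + beta) = 18 / 34
= 0.5294

0.5294


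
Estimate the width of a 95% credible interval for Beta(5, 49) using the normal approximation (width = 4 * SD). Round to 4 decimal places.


For Beta(a,b): Var = ab/((a+b)^2(a+b+1))
Var = 0.0015, SD = 0.0391
Approximate 95% CI width = 4 * 0.0391 = 0.1563

0.1563


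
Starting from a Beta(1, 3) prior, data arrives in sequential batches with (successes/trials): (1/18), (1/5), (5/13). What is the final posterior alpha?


In sequential Bayesian updating, we sum all successes.
Total successes = 7
Final alpha = 1 + 7 = 8

8


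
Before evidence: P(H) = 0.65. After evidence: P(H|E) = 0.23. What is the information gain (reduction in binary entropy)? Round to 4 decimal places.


Prior entropy = 0.9341
Posterior entropy = 0.778
Information gain = 0.9341 - 0.778 = 0.1561

0.1561


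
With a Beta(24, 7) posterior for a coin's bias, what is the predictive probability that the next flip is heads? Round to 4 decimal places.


The predictive probability equals the posterior mean.
P(next = heads) = alpha / (alpha + beta)
= 24 / 31 = 0.7742

0.7742


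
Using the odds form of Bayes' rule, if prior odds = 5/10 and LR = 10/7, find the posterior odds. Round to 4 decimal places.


Bayes' rule in odds form: posterior odds = prior odds * LR
= (5 * 10) / (10 * 7)
= 50/70 = 0.7143

0.7143


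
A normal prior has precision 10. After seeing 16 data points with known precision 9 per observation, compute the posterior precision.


In the conjugate normal model, precisions add:
tau_posterior = tau_prior + n * tau_data
= 10 + 16*9 = 154

154


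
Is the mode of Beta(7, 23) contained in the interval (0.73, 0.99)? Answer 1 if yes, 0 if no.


Mode = (a-1)/(a+b-2) = 6/28 = 0.2143
Interval: (0.73, 0.99)
Contains mode? 0

0


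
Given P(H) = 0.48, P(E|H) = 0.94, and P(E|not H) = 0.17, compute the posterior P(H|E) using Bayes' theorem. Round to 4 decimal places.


By Bayes' theorem: P(H|E) = P(E|H)*P(H) / P(E)
P(E) = P(E|H)*P(H) + P(E|not H)*P(not H)
P(E) = 0.94*0.48 + 0.17*0.52 = 0.5396
P(H|E) = 0.94*0.48 / 0.5396 = 0.8362

0.8362


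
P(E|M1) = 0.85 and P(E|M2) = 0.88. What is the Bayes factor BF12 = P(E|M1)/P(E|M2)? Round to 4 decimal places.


Bayes factor BF12 = P(E|M1) / P(E|M2)
= 0.85 / 0.88
= 0.9659

0.9659


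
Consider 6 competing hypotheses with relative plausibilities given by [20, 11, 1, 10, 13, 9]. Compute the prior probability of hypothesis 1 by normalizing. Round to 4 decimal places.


Sum of weights = 20 + 11 + 1 + 10 + 13 + 9 = 64
Normalized prior for H1 = 20 / 64
= 0.3125

0.3125


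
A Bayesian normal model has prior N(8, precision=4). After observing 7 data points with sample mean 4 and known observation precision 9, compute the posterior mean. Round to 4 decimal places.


Posterior mean = (prior_precision * prior_mean + n * data_precision * data_mean) / (prior_precision + n * data_precision)
Numerator = 4*8 + 7*9*4 = 284
Denominator = 4 + 7*9 = 67
Posterior mean = 4.2388

4.2388


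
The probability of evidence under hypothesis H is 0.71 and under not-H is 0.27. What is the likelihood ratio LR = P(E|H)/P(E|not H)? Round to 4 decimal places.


LR = 0.71 / 0.27
= 2.6296

2.6296


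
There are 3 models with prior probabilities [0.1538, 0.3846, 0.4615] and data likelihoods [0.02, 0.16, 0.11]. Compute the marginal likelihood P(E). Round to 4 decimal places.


P(E) = sum over models of P(M_i) * P(E|M_i)
= 0.1538*0.02 + 0.3846*0.16 + 0.4615*0.11
= 0.1154

0.1154


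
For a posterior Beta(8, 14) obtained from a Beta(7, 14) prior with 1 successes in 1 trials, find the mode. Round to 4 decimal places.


Mode = (alpha - 1) / (alpha + beta - 2)
= 7 / 20
= 0.35

0.35


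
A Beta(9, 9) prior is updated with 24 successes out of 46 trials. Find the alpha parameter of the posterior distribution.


In the Beta-Binomial conjugate update:
alpha_post = alpha_prior + successes
= 9 + 24
= 33

33


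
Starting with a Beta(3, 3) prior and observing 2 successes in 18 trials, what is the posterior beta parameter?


Posterior beta = prior beta + failures
Failures = 18 - 2 = 16
beta_post = 3 + 16 = 19

19


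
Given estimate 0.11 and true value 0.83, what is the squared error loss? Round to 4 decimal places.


Squared error = (estimate - true)^2
Difference = -0.72
Loss = -0.72^2 = 0.5184

0.5184


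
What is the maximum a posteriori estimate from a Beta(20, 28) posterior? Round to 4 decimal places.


The MAP estimate equals the mode of the distribution.
Mode of Beta(a,b) = (a-1)/(a+b-2)
= 19/46
= 0.413

0.413


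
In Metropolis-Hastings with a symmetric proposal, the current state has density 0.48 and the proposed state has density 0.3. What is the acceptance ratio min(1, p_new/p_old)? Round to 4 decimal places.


Ratio = p_new / p_old = 0.3 / 0.48 = 0.625
Acceptance = min(1, 0.625) = 0.625

0.625


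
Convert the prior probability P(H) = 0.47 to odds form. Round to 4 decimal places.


P(not H) = 1 - 0.47 = 0.53
Odds = 0.47 / 0.53 = 0.8868

0.8868


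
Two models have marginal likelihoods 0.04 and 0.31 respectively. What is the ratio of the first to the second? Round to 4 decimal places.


Evidence ratio = 0.04 / 0.31
= 0.129

0.129


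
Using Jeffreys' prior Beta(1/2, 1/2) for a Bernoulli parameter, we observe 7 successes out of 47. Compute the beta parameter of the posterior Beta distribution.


Conjugate update: Beta(0.5 + k, 0.5 + n - k).
k = 7, n - k = 40
Posterior beta = 0.5 + (n - k) = 0.5 + 40 = 40.5

40.5


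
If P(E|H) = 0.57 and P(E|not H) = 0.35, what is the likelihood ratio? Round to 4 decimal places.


Likelihood ratio = P(E|H) / P(E|not H)
= 0.57 / 0.35
= 1.6286

1.6286


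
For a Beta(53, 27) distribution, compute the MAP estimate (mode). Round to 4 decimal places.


MAP = mode = (a-1)/(a+b-2)
= (53-1)/(53+27-2)
= 52/78 = 0.6667

0.6667


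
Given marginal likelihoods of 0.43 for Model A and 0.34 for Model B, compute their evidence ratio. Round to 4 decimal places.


Ratio = ML(A) / ML(B) = 0.43/0.34
= 1.2647

1.2647


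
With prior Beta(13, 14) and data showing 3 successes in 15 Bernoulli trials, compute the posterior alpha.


Conjugate update: alpha_posterior = alpha_prior + k
= 13 + 3 = 16

16


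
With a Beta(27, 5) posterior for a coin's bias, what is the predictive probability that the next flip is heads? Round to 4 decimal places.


The predictive probability equals the posterior mean.
P(next = heads) = alpha / (alpha + beta)
= 27 / 32 = 0.8438

0.8438


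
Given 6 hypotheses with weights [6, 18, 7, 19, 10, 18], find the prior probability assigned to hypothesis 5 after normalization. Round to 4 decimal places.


To normalize, divide each weight by the sum of all weights.
Sum = 78
Prior(H5) = 10/78 = 0.1282

0.1282


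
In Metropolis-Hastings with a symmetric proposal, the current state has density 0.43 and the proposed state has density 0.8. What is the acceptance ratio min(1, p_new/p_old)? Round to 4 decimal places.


Ratio = p_new / p_old = 0.8 / 0.43 = 1.8605
Acceptance = min(1, 1.8605) = 1.0

1.0


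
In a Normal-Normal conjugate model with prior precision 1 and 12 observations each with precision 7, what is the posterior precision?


Posterior precision = prior precision + n * observation precision
= 1 + 12 * 7
= 1 + 84 = 85

85


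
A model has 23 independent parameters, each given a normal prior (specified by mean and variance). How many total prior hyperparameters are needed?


Each normal prior needs 2 hyperparameters (mean and variance).
Total = 2 * 23 = 46

46


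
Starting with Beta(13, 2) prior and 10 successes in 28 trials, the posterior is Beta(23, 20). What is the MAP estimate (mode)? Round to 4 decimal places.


The mode of Beta(a, b) when a > 1 and b > 1 is (a-1)/(a+b-2)
= (23 - 1) / (23 + 20 - 2)
= 22 / 41
= 0.5366

0.5366


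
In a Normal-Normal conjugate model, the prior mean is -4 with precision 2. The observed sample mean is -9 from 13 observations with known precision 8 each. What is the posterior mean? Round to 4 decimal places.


Posterior precision = tau0 + n*tau = 2 + 13*8 = 106
Posterior mean = (tau0*mu0 + n*tau*xbar) / posterior_precision
= (2*-4 + 13*8*-9) / 106
= -944 / 106 = -8.9057

-8.9057


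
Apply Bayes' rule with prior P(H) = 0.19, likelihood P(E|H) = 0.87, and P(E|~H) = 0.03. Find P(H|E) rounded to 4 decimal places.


Step 1: Compute marginal P(E) = P(E|H)P(H) + P(E|~H)P(~H)
= 0.87*0.19 + 0.03*0.81 = 0.1896
Step 2: P(H|E) = P(E|H)P(H)/P(E) = 0.1653/0.1896
= 0.8718

0.8718


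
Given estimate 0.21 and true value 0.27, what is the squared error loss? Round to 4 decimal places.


Squared error = (estimate - true)^2
Difference = -0.06
Loss = -0.06^2 = 0.0036

0.0036


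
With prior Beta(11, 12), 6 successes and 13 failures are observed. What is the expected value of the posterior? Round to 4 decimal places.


Posterior = Beta(17, 25)
E[theta] = alpha/(alpha+beta)
= 17/42 = 0.4048

0.4048


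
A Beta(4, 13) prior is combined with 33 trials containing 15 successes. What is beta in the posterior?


In conjugate updating:
beta_posterior = beta_prior + (n - k)
= 13 + (33 - 15)
= 13 + 18 = 31

31


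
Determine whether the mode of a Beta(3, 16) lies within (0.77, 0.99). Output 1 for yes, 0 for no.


First find the mode: (a-1)/(a+b-2) = 0.1176
Is 0.1176 in (0.77, 0.99)? 0

0


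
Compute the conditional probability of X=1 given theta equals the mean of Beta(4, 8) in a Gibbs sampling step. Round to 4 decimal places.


Mean of Beta(4, 8) = 0.3333
P(X=1 | theta=0.3333) = 0.3333

0.3333


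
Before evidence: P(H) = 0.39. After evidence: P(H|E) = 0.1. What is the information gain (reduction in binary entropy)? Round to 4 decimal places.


Prior entropy = 0.9648
Posterior entropy = 0.469
Information gain = 0.9648 - 0.469 = 0.4958

0.4958


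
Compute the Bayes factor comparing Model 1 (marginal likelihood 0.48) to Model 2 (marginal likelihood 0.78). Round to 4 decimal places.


BF12 = marginal likelihood of M1 / marginal likelihood of M2
= 0.48/0.78
= 0.6154

0.6154


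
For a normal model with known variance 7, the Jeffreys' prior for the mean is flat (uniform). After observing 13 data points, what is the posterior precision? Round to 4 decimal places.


Jeffreys' prior for normal mean (known variance) is flat.
Prior precision = 0.
Posterior precision = prior_prec + n/sigma^2 = 0 + 13/7
= 1.8571

1.8571


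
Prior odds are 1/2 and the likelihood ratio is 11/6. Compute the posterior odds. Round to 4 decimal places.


Posterior odds = prior odds * likelihood ratio
= (1/2) * (11/6)
= 11 / 12
= 0.9167

0.9167


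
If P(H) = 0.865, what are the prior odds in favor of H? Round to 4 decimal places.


Prior odds = P(H) / (1 - P(H))
= 0.865 / 0.135
= 6.4074

6.4074


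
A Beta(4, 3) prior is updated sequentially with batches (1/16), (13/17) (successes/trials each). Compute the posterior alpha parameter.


Sequential conjugate updating is equivalent to a single batch update.
Total successes across all batches = 14
alpha_posterior = alpha_prior + total_successes = 4 + 14
= 18

18


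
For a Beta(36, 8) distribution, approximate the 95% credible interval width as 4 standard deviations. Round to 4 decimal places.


Variance of Beta(a,b) = ab / ((a+b)^2 * (a+b+1))
= 36*8 / ((44)^2 * 45)
= 0.0033
SD = sqrt(0.0033) = 0.0575
Width = 4 * SD = 0.23

0.23


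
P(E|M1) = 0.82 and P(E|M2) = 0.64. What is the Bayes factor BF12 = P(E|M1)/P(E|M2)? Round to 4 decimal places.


Bayes factor BF12 = P(E|M1) / P(E|M2)
= 0.82 / 0.64
= 1.2812

1.2812


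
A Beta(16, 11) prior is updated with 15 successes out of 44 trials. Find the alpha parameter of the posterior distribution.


In the Beta-Binomial conjugate update:
alpha_post = alpha_prior + successes
= 16 + 15
= 31

31


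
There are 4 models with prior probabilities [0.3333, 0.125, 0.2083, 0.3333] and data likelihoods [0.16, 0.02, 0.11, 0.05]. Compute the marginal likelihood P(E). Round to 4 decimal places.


P(E) = sum over models of P(M_i) * P(E|M_i)
= 0.3333*0.16 + 0.125*0.02 + 0.2083*0.11 + 0.3333*0.05
= 0.0954

0.0954


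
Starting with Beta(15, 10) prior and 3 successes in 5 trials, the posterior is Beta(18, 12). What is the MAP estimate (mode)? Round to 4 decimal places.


The mode of Beta(a, b) when a > 1 and b > 1 is (a-1)/(a+b-2)
= (18 - 1) / (18 + 12 - 2)
= 17 / 28
= 0.6071

0.6071


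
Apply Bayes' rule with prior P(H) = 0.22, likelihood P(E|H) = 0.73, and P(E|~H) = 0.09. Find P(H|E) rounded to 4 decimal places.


Step 1: Compute marginal P(E) = P(E|H)P(H) + P(E|~H)P(~H)
= 0.73*0.22 + 0.09*0.78 = 0.2308
Step 2: P(H|E) = P(E|H)P(H)/P(E) = 0.1606/0.2308
= 0.6958

0.6958


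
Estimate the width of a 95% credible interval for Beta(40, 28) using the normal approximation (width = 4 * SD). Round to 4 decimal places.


For Beta(a,b): Var = ab/((a+b)^2(a+b+1))
Var = 0.0035, SD = 0.0592
Approximate 95% CI width = 4 * 0.0592 = 0.237

0.237


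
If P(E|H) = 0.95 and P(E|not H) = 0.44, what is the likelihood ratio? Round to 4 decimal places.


Likelihood ratio = P(E|H) / P(E|not H)
= 0.95 / 0.44
= 2.1591

2.1591


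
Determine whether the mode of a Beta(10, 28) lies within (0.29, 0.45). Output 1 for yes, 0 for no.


First find the mode: (a-1)/(a+b-2) = 0.25
Is 0.25 in (0.29, 0.45)? 0

0


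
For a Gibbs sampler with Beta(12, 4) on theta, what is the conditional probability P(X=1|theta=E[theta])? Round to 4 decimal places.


E[theta] = 12/(12+4) = 0.75
P(X=1|theta) = theta = 0.75

0.75


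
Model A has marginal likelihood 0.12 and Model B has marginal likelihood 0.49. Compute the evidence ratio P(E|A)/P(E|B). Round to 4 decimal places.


Evidence ratio = P(E|A) / P(E|B)
= 0.12 / 0.49
= 0.2449

0.2449


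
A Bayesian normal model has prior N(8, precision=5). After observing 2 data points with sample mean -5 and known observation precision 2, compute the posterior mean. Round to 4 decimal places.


Posterior mean = (prior_precision * prior_mean + n * data_precision * data_mean) / (prior_precision + n * data_precision)
Numerator = 5*8 + 2*2*-5 = 20
Denominator = 5 + 2*2 = 9
Posterior mean = 2.2222

2.2222


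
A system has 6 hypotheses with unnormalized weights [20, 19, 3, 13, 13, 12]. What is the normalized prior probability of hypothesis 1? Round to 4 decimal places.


The normalized prior is the weight divided by the total.
Total weight = 80
P(H1) = 20 / 80 = 0.25

0.25


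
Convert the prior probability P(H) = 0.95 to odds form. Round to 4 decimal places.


P(not H) = 1 - 0.95 = 0.05
Odds = 0.95 / 0.05 = 19.0

19.0


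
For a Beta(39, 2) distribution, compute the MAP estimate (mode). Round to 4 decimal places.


MAP = mode = (a-1)/(a+b-2)
= (39-1)/(39+2-2)
= 38/39 = 0.9744

0.9744


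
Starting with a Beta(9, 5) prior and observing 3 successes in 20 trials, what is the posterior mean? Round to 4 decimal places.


Posterior parameters: alpha = 9 + 3 = 12
beta = 5 + 17 = 22
Posterior mean = alpha / (alpha + beta) = 12 / 34
= 0.3529

0.3529


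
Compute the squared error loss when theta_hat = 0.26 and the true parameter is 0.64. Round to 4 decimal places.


L = (theta_hat - theta_true)^2
= (0.26 - 0.64)^2
= -0.38^2 = 0.1444

0.1444


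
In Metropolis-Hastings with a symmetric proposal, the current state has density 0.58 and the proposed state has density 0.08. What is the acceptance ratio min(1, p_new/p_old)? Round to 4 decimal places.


Ratio = p_new / p_old = 0.08 / 0.58 = 0.1379
Acceptance = min(1, 0.1379) = 0.1379

0.1379
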